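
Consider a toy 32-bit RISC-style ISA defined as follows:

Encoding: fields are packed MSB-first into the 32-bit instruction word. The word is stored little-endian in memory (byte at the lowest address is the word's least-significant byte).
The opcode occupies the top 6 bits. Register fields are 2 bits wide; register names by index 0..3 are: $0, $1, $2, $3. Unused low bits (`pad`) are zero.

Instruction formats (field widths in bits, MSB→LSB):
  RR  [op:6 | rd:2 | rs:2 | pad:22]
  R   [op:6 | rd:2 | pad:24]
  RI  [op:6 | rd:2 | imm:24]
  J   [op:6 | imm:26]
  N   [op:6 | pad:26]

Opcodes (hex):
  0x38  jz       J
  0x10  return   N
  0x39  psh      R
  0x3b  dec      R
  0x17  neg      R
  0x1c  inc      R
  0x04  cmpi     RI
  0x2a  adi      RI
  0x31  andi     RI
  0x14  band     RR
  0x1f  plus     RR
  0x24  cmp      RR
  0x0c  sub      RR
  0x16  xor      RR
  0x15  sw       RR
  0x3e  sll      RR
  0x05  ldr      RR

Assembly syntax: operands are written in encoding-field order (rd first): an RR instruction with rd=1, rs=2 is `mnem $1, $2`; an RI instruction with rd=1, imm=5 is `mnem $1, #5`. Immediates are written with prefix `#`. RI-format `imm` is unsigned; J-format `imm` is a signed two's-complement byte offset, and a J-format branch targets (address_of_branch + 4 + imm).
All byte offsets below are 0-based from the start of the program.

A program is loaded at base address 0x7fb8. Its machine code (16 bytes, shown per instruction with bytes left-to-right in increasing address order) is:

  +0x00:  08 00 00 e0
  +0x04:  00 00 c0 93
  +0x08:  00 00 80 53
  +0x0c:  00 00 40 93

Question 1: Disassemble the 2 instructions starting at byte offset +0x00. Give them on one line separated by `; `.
[00] 08 00 00 e0 → 0xe0000008
  opcode bits[31:26]=0x38: jz/J
  [25:0] imm=8 = #8
[04] 00 00 c0 93 → 0x93c00000
  opcode bits[31:26]=0x24: cmp/RR
  [25:24] rd=3 = $3
  [23:22] rs=3 = $3

jz #8; cmp $3, $3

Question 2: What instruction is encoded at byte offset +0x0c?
+0x0c: 00 00 40 93 ⇒ word 0x93400000 (little)
  top 6b → 0x24 → cmp [RR]
  [25:24] rd=3 = $3
  [23:22] rs=1 = $1

cmp $3, $1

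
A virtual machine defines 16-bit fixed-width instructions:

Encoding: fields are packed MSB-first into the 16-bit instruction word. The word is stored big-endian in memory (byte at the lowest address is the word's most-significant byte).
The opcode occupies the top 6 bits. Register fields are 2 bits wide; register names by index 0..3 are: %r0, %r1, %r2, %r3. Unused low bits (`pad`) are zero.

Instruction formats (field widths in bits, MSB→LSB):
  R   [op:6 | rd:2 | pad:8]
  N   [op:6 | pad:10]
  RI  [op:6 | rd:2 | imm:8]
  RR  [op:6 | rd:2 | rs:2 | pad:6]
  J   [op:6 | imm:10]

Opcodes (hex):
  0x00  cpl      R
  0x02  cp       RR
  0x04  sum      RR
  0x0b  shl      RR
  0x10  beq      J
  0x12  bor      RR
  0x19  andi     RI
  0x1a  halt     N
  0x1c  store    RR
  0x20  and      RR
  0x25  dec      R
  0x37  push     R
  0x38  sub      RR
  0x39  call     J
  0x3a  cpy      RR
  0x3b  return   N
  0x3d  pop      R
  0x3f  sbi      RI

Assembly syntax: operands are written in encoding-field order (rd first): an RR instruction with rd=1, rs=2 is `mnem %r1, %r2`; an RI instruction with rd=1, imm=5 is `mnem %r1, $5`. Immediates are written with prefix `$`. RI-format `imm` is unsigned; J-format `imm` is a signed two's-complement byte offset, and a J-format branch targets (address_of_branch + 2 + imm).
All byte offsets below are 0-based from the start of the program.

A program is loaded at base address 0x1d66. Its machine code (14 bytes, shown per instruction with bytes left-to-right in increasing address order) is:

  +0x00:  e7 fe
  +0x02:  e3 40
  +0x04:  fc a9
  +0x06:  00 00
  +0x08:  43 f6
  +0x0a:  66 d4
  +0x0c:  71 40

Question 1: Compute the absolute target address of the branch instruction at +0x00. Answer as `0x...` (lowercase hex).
0x1d66

off 0x00: read e7 fe as big → 0xe7fe
  top 6b → 0x39 → call [J]
  imm: (w>>0)&0x3ff=0x3fe (s10→-2) → $-2
  target = base 0x1d66 + off 0x00 + 2 + imm -2 = 0x1d66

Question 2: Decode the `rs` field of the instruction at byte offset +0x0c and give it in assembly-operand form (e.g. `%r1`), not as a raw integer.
+0x0c: 71 40 ⇒ word 0x7140 (big)
  top 6b → 0x1c → store [RR]
  [9:8] rd=1 = %r1
  [7:6] rs=1 = %r1

%r1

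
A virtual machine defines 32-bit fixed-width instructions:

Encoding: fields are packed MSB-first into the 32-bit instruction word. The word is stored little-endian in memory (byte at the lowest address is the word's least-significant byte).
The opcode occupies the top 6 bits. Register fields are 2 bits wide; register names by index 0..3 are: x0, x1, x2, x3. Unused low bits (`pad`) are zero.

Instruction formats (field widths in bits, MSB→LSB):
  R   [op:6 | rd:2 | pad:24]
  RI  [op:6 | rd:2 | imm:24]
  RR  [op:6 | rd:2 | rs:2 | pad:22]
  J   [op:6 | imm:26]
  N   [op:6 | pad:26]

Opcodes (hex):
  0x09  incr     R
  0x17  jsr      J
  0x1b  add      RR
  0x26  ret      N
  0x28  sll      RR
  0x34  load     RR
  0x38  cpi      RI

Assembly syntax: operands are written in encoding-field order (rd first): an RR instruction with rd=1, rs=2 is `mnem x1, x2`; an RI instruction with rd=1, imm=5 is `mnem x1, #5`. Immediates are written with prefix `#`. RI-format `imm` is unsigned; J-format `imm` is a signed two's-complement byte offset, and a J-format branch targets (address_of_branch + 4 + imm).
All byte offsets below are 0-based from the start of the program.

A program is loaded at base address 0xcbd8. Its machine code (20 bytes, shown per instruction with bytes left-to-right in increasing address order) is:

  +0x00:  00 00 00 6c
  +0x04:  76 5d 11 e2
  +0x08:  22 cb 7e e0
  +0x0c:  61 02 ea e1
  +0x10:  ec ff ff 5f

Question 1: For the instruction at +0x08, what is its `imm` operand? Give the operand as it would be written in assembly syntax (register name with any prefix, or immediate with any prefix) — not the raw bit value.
#8309538

@+08  little-endian(22 cb 7e e0) = 0xe07ecb22
  opcode bits[31:26]=0x38: cpi/RI
  [25:24] rd=0 = x0
  [23:0] imm=8309538 = #8309538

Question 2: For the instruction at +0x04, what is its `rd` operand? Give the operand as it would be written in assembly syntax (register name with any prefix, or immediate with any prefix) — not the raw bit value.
[04] 76 5d 11 e2 → 0xe2115d76
  op=0xe2115d76>>26=0x38 ⇒ cpi (RI)
  rd@[25:24]=0x2 ⇒ x2
  imm@[23:0]=0x115d76 ⇒ #1138038

x2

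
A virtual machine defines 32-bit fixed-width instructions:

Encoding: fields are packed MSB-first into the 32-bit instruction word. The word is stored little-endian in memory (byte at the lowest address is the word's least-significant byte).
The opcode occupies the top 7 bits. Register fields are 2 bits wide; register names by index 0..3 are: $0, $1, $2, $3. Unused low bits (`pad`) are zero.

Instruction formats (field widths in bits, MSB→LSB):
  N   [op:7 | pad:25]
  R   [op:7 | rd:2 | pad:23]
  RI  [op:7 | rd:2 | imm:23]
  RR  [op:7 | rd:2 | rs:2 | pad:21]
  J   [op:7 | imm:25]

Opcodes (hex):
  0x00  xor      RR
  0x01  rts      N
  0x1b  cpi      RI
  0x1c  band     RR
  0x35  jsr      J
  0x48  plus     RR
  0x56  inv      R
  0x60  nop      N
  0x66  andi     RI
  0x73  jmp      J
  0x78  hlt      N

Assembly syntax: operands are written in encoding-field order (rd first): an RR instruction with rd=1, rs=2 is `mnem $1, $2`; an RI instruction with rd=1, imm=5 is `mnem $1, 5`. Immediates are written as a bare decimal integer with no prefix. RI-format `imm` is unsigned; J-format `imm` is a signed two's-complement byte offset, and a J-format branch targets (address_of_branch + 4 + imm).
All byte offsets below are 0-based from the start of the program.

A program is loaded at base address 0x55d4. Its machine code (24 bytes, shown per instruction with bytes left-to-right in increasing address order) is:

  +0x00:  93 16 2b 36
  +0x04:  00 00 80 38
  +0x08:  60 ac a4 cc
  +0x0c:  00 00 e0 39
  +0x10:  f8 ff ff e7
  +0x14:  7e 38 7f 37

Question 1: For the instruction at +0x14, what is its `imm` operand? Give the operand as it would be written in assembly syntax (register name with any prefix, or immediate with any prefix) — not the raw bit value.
8337534

off 0x14: read 7e 38 7f 37 as little → 0x377f387e
  op=0x377f387e>>25=0x1b ⇒ cpi (RI)
  rd@[24:23]=0x2 ⇒ $2
  imm@[22:0]=0x7f387e ⇒ 8337534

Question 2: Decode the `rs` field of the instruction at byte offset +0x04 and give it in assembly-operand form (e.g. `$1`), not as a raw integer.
$0

off 0x04: read 00 00 80 38 as little → 0x38800000
  top 7b → 0x1c → band [RR]
  [24:23] rd=1 = $1
  [22:21] rs=0 = $0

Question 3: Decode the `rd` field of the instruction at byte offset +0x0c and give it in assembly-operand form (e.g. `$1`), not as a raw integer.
$3

off 0x0c: read 00 00 e0 39 as little → 0x39e00000
  opcode bits[31:25]=0x1c: band/RR
  rd@[24:23]=0x3 ⇒ $3
  rs@[22:21]=0x3 ⇒ $3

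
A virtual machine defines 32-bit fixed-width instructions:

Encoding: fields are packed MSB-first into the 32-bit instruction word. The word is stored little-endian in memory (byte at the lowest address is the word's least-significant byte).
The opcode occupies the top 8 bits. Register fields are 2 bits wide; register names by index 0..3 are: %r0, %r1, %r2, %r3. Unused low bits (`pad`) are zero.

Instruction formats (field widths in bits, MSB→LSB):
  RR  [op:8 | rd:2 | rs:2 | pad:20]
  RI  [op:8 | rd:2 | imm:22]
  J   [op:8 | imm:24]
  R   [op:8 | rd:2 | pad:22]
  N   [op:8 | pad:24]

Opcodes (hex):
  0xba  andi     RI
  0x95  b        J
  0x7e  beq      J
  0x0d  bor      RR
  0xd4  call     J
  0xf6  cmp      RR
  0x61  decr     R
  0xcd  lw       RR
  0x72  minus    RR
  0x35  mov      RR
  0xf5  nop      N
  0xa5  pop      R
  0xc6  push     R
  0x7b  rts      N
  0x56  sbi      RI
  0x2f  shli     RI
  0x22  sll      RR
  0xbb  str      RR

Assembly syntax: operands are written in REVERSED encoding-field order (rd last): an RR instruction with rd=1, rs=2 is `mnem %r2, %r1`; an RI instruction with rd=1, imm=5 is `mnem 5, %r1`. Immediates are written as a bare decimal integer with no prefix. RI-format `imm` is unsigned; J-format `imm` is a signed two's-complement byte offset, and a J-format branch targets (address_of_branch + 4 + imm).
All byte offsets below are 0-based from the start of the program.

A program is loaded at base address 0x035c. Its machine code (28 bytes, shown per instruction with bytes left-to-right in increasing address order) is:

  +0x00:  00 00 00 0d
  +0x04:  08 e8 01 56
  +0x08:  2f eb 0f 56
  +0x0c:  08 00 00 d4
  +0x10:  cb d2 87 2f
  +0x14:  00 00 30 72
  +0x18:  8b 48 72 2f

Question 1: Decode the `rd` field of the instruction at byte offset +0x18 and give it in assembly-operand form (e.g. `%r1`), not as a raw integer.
off 0x18: read 8b 48 72 2f as little → 0x2f72488b
  op=0x2f72488b>>24=0x2f ⇒ shli (RI)
  rd@[23:22]=0x1 ⇒ %r1
  imm@[21:0]=0x32488b ⇒ 3295371

%r1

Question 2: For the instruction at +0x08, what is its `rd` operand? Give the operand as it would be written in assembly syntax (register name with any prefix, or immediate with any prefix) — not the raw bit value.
[08] 2f eb 0f 56 → 0x560feb2f
  op=0x560feb2f>>24=0x56 ⇒ sbi (RI)
  rd: (w>>22)&0x3=0x0 → %r0
  imm: (w>>0)&0x3fffff=0xfeb2f → 1043247

%r0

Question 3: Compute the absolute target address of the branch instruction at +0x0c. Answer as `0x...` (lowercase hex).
0x0374

off 0x0c: read 08 00 00 d4 as little → 0xd4000008
  top 8b → 0xd4 → call [J]
  imm@[23:0]=0x8 ⇒ 8
  target = base 0x035c + off 0x0c + 4 + imm 8 = 0x0374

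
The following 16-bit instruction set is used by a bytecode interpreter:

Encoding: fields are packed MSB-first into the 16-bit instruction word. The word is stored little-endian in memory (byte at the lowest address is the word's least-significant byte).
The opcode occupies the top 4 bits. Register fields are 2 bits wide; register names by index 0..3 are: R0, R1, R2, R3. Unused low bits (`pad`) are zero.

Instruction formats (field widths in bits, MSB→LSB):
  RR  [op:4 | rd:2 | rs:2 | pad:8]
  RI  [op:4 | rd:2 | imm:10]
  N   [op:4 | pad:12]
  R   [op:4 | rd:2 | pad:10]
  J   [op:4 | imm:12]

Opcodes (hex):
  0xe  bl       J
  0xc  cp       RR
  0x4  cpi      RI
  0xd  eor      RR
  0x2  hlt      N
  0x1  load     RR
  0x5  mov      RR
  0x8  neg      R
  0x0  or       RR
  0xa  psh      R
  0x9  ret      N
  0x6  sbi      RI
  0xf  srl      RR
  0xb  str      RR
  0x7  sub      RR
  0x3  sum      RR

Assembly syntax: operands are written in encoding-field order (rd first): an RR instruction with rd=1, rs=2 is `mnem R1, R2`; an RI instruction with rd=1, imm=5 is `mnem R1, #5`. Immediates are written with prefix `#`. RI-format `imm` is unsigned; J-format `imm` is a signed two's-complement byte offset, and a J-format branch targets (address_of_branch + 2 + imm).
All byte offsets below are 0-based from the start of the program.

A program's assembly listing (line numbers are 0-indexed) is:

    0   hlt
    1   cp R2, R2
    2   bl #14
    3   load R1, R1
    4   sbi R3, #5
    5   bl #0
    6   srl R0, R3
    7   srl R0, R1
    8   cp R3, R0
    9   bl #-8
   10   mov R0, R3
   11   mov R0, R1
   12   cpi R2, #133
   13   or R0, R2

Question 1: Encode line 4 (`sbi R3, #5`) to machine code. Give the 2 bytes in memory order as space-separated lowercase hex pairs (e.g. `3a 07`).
L4: sbi op=0x6:4|rd=3:2|imm=5:10 ⇒ 0x6c05 ⇒ little 05 6c

05 6c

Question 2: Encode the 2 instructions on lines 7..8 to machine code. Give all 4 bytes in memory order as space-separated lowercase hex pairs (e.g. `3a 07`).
00 f1 00 cc

7. srl fields op=0xf:4|rd=0:2|rs=1:2|pad=0:8 → word f100h → 00 f1
8. cp fields op=0xc:4|rd=3:2|rs=0:2|pad=0:8 → word cc00h → 00 cc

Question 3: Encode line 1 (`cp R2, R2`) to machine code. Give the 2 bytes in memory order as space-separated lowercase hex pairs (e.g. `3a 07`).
00 ca

1. cp fields op=0xc:4|rd=2:2|rs=2:2|pad=0:8 → word ca00h → 00 ca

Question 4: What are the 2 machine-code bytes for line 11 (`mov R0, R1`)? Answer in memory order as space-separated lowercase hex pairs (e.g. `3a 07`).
00 51

line 11 (mov): pack op=0x5:4|rd=0:2|rs=1:2|pad=0:8 = 0x5100; little→ 00 51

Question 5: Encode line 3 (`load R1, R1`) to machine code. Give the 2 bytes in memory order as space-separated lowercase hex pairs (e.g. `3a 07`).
line 3 (load): pack op=0x1:4|rd=1:2|rs=1:2|pad=0:8 = 0x1500; little→ 00 15

00 15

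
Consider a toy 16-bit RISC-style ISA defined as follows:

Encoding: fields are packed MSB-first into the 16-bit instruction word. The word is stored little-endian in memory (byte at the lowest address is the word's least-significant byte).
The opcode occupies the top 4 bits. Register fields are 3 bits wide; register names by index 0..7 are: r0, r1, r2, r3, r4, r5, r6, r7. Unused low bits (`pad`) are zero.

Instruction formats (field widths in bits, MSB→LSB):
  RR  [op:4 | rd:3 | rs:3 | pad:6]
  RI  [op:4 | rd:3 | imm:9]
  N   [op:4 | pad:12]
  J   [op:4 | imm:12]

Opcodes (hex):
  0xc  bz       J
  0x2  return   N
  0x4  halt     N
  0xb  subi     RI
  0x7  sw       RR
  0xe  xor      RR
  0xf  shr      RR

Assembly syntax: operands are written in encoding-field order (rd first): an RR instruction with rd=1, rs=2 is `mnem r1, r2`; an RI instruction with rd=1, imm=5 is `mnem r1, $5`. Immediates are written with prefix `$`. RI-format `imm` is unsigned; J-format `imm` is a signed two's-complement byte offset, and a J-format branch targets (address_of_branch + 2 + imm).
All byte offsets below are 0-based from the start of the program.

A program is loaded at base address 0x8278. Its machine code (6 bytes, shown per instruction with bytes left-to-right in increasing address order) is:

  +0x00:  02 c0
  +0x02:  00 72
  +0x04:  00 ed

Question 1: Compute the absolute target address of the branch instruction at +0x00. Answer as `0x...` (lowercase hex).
0x827c

off 0x00: read 02 c0 as little → 0xc002
  top 4b → 0xc → bz [J]
  imm@[11:0]=0x2 ⇒ $2
  target = base 0x8278 + off 0x00 + 2 + imm 2 = 0x827c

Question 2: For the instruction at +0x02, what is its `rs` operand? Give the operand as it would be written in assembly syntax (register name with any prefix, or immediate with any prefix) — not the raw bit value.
r0

@+02  little-endian(00 72) = 0x7200
  opcode bits[15:12]=0x7: sw/RR
  [11:9] rd=1 = r1
  [8:6] rs=0 = r0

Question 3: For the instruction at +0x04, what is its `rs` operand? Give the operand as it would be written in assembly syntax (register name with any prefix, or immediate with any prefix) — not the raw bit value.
r4

off 0x04: read 00 ed as little → 0xed00
  top 4b → 0xe → xor [RR]
  rd: (w>>9)&0x7=0x6 → r6
  rs: (w>>6)&0x7=0x4 → r4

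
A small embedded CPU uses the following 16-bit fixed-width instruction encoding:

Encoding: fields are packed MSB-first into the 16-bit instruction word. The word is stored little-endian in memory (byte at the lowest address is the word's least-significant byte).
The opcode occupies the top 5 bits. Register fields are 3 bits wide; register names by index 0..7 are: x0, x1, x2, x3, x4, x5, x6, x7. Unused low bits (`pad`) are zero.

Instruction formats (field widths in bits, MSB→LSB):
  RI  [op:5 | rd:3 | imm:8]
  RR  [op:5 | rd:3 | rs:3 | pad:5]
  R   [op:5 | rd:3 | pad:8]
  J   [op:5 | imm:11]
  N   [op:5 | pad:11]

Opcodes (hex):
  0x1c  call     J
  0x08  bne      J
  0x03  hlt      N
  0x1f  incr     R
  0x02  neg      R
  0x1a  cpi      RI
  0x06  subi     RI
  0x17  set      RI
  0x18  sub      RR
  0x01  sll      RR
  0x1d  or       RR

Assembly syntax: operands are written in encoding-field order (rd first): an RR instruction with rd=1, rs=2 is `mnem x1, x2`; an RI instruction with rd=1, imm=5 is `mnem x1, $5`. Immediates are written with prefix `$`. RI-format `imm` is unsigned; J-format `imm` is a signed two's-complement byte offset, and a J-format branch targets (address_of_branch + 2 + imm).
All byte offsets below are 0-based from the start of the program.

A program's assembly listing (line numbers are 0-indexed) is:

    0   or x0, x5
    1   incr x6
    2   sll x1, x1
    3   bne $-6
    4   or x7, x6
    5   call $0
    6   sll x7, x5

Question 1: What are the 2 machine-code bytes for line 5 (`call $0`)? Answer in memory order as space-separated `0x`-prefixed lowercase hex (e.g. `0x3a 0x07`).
0x00 0xe0

line 5 (call): pack op=0x1c:5|imm=0:11 = 0xe000; little→ 00 e0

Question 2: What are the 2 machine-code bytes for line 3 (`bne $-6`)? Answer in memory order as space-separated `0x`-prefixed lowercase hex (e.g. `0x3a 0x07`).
line 3 (bne): pack op=0x8:5|imm=-6:11 = 0x47fa; little→ fa 47

0xfa 0x47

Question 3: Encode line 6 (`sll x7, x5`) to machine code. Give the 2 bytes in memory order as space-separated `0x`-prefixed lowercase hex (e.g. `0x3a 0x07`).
6. sll fields op=0x1:5|rd=7:3|rs=5:3|pad=0:5 → word 0fa0h → a0 0f

0xa0 0x0f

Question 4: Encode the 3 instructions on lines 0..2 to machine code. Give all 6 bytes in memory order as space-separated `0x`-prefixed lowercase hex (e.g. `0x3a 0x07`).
line 0 (or): pack op=0x1d:5|rd=0:3|rs=5:3|pad=0:5 = 0xe8a0; little→ a0 e8
line 1 (incr): pack op=0x1f:5|rd=6:3|pad=0:8 = 0xfe00; little→ 00 fe
line 2 (sll): pack op=0x1:5|rd=1:3|rs=1:3|pad=0:5 = 0x0920; little→ 20 09

0xa0 0xe8 0x00 0xfe 0x20 0x09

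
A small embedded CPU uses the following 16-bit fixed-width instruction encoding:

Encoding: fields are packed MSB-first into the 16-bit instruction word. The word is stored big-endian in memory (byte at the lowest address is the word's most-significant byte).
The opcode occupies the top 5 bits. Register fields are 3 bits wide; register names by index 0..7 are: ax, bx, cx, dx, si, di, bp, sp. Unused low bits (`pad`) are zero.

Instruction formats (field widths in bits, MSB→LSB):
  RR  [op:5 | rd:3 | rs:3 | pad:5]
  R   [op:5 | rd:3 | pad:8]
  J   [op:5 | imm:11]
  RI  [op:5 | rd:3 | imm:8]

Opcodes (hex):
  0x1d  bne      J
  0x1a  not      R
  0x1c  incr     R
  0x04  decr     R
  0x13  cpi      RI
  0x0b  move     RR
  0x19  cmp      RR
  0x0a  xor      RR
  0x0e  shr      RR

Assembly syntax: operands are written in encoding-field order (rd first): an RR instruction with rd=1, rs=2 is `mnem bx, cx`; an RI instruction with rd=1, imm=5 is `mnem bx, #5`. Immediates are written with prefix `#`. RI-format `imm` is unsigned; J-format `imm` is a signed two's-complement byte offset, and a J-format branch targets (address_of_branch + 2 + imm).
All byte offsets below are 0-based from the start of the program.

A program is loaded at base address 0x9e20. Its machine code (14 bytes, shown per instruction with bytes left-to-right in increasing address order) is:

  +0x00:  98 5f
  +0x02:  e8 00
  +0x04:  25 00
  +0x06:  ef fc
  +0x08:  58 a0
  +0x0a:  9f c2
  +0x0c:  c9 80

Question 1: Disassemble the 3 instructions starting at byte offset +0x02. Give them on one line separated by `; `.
bne #0; decr di; bne #-4

@+02  big-endian(e8 00) = 0xe800
  opcode bits[15:11]=0x1d: bne/J
  imm@[10:0]=0x0 ⇒ #0
@+04  big-endian(25 00) = 0x2500
  opcode bits[15:11]=0x4: decr/R
  rd@[10:8]=0x5 ⇒ di
@+06  big-endian(ef fc) = 0xeffc
  opcode bits[15:11]=0x1d: bne/J
  imm@[10:0]=0x7fc (s11→-4) ⇒ #-4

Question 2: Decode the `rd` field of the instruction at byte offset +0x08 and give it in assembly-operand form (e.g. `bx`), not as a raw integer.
ax

@+08  big-endian(58 a0) = 0x58a0
  opcode bits[15:11]=0xb: move/RR
  rd: (w>>8)&0x7=0x0 → ax
  rs: (w>>5)&0x7=0x5 → di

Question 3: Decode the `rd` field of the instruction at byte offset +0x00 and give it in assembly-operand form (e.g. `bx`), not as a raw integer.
ax

off 0x00: read 98 5f as big → 0x985f
  top 5b → 0x13 → cpi [RI]
  rd@[10:8]=0x0 ⇒ ax
  imm@[7:0]=0x5f ⇒ #95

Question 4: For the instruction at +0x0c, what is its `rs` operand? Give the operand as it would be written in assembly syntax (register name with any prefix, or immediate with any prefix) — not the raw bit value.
@+0c  big-endian(c9 80) = 0xc980
  top 5b → 0x19 → cmp [RR]
  rd@[10:8]=0x1 ⇒ bx
  rs@[7:5]=0x4 ⇒ si

si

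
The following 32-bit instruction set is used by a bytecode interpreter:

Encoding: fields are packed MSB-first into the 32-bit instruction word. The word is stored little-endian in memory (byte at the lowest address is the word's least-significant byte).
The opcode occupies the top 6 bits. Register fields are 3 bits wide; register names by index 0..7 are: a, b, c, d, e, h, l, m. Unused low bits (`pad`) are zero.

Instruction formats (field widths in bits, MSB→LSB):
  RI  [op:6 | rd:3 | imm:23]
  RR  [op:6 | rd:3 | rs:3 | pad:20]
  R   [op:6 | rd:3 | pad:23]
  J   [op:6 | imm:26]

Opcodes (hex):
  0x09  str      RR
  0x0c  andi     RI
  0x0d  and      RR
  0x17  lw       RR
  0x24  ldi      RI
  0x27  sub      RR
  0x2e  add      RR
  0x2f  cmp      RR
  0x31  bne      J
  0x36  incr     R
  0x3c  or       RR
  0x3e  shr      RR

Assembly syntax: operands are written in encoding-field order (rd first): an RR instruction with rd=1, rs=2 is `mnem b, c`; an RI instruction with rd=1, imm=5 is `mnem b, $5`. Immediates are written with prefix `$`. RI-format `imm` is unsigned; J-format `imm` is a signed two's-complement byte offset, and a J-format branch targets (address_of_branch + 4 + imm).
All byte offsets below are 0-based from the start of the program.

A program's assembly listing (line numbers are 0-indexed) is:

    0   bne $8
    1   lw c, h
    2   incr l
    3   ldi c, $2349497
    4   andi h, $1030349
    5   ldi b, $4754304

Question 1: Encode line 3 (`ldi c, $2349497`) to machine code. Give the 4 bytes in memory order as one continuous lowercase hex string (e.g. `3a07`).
3. ldi fields op=0x24:6|rd=2:3|imm=2349497:23 → word 9123d9b9h → b9 d9 23 91

b9d92391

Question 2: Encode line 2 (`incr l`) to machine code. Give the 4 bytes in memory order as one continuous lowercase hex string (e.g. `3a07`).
L2: incr op=0x36:6|rd=6:3|pad=0:23 ⇒ 0xdb000000 ⇒ little 00 00 00 db

000000db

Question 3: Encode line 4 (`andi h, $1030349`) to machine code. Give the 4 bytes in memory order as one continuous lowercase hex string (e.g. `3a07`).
4. andi fields op=0xc:6|rd=5:3|imm=1030349:23 → word 328fb8cdh → cd b8 8f 32

cdb88f32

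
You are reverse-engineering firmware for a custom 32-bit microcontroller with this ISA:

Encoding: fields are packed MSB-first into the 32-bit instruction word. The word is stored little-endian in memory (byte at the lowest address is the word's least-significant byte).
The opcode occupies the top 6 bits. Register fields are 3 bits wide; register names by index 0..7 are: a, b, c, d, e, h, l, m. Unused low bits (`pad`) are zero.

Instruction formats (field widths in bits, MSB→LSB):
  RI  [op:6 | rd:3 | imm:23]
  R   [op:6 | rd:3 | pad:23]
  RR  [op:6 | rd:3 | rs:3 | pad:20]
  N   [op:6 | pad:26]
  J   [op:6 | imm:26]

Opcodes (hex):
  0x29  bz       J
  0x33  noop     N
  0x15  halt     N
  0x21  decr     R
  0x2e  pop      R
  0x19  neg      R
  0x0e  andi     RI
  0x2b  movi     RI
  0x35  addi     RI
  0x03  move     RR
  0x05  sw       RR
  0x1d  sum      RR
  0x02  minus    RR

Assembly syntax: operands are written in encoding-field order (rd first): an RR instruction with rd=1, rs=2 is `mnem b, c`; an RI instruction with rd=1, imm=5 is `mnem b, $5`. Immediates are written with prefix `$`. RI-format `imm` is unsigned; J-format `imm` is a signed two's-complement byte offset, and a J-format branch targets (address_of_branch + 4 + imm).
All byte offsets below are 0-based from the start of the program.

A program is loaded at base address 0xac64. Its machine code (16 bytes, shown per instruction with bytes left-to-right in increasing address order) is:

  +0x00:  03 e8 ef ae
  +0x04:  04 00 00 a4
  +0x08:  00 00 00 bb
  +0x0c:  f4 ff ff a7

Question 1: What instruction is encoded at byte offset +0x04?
+0x04: 04 00 00 a4 ⇒ word 0xa4000004 (little)
  op=0xa4000004>>26=0x29 ⇒ bz (J)
  imm: (w>>0)&0x3ffffff=0x4 → $4

bz $4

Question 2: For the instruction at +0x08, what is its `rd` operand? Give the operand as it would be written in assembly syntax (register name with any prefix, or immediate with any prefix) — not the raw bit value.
l

[08] 00 00 00 bb → 0xbb000000
  top 6b → 0x2e → pop [R]
  rd: (w>>23)&0x7=0x6 → l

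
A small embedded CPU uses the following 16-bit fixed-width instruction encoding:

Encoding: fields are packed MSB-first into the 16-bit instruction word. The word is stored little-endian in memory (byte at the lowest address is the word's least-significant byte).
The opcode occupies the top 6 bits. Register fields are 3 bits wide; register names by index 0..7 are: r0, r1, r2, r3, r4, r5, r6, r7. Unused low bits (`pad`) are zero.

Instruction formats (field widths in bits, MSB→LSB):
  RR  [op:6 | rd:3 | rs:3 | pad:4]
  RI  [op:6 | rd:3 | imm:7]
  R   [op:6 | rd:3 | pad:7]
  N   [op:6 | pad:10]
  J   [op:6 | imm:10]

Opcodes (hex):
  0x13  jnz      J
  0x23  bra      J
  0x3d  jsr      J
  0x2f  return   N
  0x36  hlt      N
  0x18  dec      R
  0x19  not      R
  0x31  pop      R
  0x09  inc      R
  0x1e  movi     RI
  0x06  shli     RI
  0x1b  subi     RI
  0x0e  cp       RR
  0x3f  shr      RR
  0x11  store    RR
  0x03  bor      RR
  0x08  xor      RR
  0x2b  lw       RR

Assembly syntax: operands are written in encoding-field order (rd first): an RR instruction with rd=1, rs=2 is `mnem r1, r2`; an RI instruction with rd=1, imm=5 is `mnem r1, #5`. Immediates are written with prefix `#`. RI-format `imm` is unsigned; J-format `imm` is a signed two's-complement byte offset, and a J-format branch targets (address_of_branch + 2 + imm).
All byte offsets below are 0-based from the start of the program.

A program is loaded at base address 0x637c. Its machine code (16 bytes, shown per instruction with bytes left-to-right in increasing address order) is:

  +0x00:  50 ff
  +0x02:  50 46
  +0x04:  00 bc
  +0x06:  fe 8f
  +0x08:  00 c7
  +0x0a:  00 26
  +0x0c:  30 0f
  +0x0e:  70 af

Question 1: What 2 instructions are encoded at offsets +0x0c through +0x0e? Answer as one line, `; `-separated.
[0c] 30 0f → 0x0f30
  top 6b → 0x3 → bor [RR]
  [9:7] rd=6 = r6
  [6:4] rs=3 = r3
[0e] 70 af → 0xaf70
  top 6b → 0x2b → lw [RR]
  [9:7] rd=6 = r6
  [6:4] rs=7 = r7

bor r6, r3; lw r6, r7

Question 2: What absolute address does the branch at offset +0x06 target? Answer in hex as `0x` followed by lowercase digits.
0x6382

@+06  little-endian(fe 8f) = 0x8ffe
  top 6b → 0x23 → bra [J]
  imm@[9:0]=0x3fe (s10→-2) ⇒ #-2
  target = base 0x637c + off 0x06 + 2 + imm -2 = 0x6382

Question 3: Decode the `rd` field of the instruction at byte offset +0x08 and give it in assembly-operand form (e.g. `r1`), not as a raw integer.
+0x08: 00 c7 ⇒ word 0xc700 (little)
  opcode bits[15:10]=0x31: pop/R
  rd: (w>>7)&0x7=0x6 → r6

r6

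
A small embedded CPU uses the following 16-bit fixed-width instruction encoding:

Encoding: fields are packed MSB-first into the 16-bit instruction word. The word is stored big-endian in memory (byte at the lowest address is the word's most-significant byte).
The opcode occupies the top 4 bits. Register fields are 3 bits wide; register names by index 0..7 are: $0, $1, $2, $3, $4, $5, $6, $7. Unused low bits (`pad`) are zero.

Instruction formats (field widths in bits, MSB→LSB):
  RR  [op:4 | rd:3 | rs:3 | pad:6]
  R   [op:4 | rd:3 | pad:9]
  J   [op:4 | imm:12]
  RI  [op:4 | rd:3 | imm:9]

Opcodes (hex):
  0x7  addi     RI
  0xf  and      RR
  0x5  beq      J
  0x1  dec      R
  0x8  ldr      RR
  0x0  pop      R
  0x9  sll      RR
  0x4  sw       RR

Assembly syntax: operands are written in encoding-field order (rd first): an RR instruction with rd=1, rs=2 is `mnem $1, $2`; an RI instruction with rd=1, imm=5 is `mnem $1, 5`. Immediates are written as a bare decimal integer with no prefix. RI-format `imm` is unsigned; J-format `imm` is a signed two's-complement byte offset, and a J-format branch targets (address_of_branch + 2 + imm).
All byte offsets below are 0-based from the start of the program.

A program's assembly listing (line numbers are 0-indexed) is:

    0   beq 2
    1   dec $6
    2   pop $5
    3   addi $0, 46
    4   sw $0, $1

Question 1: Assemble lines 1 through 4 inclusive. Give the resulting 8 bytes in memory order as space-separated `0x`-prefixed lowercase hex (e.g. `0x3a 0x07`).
1. dec fields op=0x1:4|rd=6:3|pad=0:9 → word 1c00h → 1c 00
2. pop fields op=0x0:4|rd=5:3|pad=0:9 → word 0a00h → 0a 00
3. addi fields op=0x7:4|rd=0:3|imm=46:9 → word 702eh → 70 2e
4. sw fields op=0x4:4|rd=0:3|rs=1:3|pad=0:6 → word 4040h → 40 40

0x1c 0x00 0x0a 0x00 0x70 0x2e 0x40 0x40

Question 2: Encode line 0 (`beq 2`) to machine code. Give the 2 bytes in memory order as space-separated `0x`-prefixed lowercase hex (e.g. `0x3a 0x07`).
L0: beq op=0x5:4|imm=2:12 ⇒ 0x5002 ⇒ big 50 02

0x50 0x02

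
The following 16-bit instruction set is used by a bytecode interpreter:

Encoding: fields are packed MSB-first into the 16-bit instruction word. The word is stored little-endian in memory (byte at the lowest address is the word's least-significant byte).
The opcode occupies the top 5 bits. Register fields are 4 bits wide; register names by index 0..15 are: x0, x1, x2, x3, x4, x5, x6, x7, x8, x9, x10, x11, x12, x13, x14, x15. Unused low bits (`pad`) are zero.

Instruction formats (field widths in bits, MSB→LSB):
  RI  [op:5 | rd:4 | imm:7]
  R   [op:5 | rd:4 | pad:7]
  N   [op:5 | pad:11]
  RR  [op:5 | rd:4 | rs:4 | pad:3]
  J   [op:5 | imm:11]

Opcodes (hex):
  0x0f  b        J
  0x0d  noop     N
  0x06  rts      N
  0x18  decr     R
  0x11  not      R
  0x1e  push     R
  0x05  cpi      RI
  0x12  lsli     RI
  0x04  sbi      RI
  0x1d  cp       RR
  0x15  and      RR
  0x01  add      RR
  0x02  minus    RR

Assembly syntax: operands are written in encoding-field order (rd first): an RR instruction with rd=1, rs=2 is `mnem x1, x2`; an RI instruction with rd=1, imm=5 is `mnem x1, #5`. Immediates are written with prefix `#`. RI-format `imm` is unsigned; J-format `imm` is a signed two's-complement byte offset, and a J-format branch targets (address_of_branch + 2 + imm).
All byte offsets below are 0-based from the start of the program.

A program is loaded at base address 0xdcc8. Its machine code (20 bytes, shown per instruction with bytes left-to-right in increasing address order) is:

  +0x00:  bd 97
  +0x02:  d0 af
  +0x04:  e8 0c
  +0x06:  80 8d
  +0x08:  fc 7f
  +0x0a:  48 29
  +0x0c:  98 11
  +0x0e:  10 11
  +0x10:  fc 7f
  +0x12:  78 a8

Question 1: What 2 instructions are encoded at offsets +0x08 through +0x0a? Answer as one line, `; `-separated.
off 0x08: read fc 7f as little → 0x7ffc
  opcode bits[15:11]=0xf: b/J
  imm@[10:0]=0x7fc (s11→-4) ⇒ #-4
off 0x0a: read 48 29 as little → 0x2948
  opcode bits[15:11]=0x5: cpi/RI
  rd@[10:7]=0x2 ⇒ x2
  imm@[6:0]=0x48 ⇒ #72

b #-4; cpi x2, #72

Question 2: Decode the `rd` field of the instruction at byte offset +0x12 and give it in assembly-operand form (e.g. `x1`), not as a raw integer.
[12] 78 a8 → 0xa878
  top 5b → 0x15 → and [RR]
  rd: (w>>7)&0xf=0x0 → x0
  rs: (w>>3)&0xf=0xf → x15

x0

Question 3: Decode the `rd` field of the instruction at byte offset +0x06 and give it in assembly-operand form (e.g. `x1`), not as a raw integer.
+0x06: 80 8d ⇒ word 0x8d80 (little)
  opcode bits[15:11]=0x11: not/R
  rd@[10:7]=0xb ⇒ x11

x11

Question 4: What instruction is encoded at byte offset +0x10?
b #-4

@+10  little-endian(fc 7f) = 0x7ffc
  op=0x7ffc>>11=0xf ⇒ b (J)
  imm: (w>>0)&0x7ff=0x7fc (s11→-4) → #-4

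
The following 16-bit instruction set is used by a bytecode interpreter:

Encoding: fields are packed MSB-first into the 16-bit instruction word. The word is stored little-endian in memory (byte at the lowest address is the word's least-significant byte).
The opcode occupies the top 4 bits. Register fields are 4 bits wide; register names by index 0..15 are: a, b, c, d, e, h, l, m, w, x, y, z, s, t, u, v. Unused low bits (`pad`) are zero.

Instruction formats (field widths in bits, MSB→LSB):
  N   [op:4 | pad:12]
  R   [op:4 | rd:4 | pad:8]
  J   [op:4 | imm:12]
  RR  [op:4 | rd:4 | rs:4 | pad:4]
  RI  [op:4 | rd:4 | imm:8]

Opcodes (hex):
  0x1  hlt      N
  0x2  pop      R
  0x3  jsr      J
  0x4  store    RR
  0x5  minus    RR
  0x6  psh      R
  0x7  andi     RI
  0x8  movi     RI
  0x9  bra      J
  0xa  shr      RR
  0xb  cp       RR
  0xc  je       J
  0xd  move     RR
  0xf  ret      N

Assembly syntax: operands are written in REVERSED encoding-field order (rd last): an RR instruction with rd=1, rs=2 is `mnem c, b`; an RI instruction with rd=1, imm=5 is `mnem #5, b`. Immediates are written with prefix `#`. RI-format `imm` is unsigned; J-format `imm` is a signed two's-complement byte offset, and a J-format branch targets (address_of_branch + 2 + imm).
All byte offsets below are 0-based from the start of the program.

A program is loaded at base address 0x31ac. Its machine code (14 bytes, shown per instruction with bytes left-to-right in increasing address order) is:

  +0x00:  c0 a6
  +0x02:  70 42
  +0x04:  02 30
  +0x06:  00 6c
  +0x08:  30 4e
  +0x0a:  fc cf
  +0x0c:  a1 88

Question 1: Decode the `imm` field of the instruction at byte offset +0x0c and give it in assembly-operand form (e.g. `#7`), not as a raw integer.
off 0x0c: read a1 88 as little → 0x88a1
  top 4b → 0x8 → movi [RI]
  rd@[11:8]=0x8 ⇒ w
  imm@[7:0]=0xa1 ⇒ #161

#161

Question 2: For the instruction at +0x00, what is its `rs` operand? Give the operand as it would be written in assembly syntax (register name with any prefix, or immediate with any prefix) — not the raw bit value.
s

@+00  little-endian(c0 a6) = 0xa6c0
  op=0xa6c0>>12=0xa ⇒ shr (RR)
  rd@[11:8]=0x6 ⇒ l
  rs@[7:4]=0xc ⇒ s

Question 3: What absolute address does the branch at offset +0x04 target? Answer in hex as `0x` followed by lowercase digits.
[04] 02 30 → 0x3002
  top 4b → 0x3 → jsr [J]
  [11:0] imm=2 = #2
  target = base 0x31ac + off 0x04 + 2 + imm 2 = 0x31b4

0x31b4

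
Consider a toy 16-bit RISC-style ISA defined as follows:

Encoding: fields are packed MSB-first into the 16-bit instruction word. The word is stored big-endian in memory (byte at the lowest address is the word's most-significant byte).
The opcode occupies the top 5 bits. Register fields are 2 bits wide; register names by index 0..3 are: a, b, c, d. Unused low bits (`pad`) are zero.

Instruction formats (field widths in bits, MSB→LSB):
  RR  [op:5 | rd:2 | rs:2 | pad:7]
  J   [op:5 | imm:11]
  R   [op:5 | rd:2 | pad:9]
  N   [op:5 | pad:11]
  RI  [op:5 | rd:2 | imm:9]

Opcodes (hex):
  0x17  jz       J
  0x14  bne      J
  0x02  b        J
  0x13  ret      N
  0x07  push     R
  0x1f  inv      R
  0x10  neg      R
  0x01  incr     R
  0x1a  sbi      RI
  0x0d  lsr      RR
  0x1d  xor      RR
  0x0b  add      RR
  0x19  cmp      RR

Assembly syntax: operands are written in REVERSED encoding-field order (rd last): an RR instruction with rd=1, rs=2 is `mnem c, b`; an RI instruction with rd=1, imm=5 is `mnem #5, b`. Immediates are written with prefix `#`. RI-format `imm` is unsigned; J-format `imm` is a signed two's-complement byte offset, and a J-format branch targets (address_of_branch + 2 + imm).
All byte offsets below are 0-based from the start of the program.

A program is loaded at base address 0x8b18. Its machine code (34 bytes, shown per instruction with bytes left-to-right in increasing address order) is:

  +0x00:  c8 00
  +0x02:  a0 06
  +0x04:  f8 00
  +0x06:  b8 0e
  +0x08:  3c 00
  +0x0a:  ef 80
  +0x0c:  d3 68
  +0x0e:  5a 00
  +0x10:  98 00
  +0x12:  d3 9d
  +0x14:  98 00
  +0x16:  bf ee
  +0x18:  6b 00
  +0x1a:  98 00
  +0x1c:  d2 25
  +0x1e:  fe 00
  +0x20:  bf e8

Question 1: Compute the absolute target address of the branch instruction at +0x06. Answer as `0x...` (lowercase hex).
0x8b2e

[06] b8 0e → 0xb80e
  op=0xb80e>>11=0x17 ⇒ jz (J)
  imm@[10:0]=0xe ⇒ #14
  target = base 0x8b18 + off 0x06 + 2 + imm 14 = 0x8b2e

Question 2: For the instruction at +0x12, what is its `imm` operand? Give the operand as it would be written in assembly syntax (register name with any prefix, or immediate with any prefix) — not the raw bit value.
#413

[12] d3 9d → 0xd39d
  opcode bits[15:11]=0x1a: sbi/RI
  [10:9] rd=1 = b
  [8:0] imm=413 = #413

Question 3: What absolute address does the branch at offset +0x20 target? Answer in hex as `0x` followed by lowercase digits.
@+20  big-endian(bf e8) = 0xbfe8
  op=0xbfe8>>11=0x17 ⇒ jz (J)
  [10:0] imm=2024 (s11→-24) = #-24
  target = base 0x8b18 + off 0x20 + 2 + imm -24 = 0x8b22

0x8b22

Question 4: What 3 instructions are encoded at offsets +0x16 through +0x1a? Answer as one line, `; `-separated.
jz #-18; lsr c, b; ret

+0x16: bf ee ⇒ word 0xbfee (big)
  top 5b → 0x17 → jz [J]
  imm: (w>>0)&0x7ff=0x7ee (s11→-18) → #-18
+0x18: 6b 00 ⇒ word 0x6b00 (big)
  top 5b → 0xd → lsr [RR]
  rd: (w>>9)&0x3=0x1 → b
  rs: (w>>7)&0x3=0x2 → c
+0x1a: 98 00 ⇒ word 0x9800 (big)
  top 5b → 0x13 → ret [N]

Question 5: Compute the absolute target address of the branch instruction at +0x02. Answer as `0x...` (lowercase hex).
off 0x02: read a0 06 as big → 0xa006
  op=0xa006>>11=0x14 ⇒ bne (J)
  [10:0] imm=6 = #6
  target = base 0x8b18 + off 0x02 + 2 + imm 6 = 0x8b22

0x8b22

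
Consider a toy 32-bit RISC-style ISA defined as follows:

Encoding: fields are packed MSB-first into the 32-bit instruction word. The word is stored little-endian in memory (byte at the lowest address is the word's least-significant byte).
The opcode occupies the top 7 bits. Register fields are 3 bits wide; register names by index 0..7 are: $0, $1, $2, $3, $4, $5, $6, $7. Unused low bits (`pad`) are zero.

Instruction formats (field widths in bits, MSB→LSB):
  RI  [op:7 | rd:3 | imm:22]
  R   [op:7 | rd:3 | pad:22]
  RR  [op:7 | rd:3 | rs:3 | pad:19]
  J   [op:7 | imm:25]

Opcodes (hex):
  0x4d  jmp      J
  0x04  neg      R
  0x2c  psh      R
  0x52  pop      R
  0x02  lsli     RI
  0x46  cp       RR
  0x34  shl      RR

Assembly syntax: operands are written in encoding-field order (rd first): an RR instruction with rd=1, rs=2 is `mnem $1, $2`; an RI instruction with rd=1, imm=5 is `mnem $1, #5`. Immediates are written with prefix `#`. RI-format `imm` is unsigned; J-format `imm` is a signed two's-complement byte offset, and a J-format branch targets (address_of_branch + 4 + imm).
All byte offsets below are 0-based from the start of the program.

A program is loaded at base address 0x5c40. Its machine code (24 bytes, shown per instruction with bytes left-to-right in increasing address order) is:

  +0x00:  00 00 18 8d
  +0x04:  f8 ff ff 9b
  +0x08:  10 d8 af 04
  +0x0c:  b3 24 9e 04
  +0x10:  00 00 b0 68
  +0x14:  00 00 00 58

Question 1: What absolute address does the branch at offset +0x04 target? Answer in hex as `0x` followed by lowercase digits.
off 0x04: read f8 ff ff 9b as little → 0x9bfffff8
  top 7b → 0x4d → jmp [J]
  imm: (w>>0)&0x1ffffff=0x1fffff8 (s25→-8) → #-8
  target = base 0x5c40 + off 0x04 + 4 + imm -8 = 0x5c40

0x5c40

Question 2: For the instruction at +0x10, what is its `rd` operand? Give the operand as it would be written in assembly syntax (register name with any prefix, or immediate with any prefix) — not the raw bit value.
$2

+0x10: 00 00 b0 68 ⇒ word 0x68b00000 (little)
  top 7b → 0x34 → shl [RR]
  rd@[24:22]=0x2 ⇒ $2
  rs@[21:19]=0x6 ⇒ $6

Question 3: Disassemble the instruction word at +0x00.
cp $4, $3

[00] 00 00 18 8d → 0x8d180000
  op=0x8d180000>>25=0x46 ⇒ cp (RR)
  [24:22] rd=4 = $4
  [21:19] rs=3 = $3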